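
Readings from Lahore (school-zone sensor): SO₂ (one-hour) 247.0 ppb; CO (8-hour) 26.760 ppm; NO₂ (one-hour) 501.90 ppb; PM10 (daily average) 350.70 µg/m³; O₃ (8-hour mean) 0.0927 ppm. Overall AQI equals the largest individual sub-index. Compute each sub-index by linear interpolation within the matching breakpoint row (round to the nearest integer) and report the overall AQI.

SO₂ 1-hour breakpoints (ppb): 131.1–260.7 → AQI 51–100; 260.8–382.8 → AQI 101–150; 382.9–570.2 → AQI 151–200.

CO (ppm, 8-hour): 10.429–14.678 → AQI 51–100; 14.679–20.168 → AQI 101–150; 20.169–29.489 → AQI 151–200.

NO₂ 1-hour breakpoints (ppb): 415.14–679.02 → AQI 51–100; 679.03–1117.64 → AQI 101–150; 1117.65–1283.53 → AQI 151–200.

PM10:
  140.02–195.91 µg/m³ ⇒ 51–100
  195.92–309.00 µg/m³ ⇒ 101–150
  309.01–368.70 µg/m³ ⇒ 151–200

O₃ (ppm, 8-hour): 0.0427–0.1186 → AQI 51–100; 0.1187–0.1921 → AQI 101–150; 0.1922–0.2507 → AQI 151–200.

186

SO₂: 247.0 lies in 131.1–260.7, so I_lo=51, I_hi=100, C_lo=131.1, C_hi=260.7.
(100−51)/(260.7−131.1) × (247.0−131.1) + 51 = 49/129.6 × 115.9 + 51 ≈ 94.82 → 95.
CO: row 20.169–29.489 (AQI 151–200). (200−151)·(26.760−20.169)/(29.489−20.169) + 151 = 49·6.591/9.320 + 151 ≈ 185.65 → 186.
NO₂: 501.90 lies in 415.14–679.02, so I_lo=51, I_hi=100, C_lo=415.14, C_hi=679.02.
(100−51)/(679.02−415.14) × (501.90−415.14) + 51 = 49/263.88 × 86.76 + 51 ≈ 67.11 → 67.
PM10: 350.70 lies in 309.01–368.70, so I_lo=151, I_hi=200, C_lo=309.01, C_hi=368.70.
(200−151)/(368.70−309.01) × (350.70−309.01) + 151 = 49/59.69 × 41.69 + 151 ≈ 185.22 → 185.
O₃: 0.0927 lies in 0.0427–0.1186, so I_lo=51, I_hi=100, C_lo=0.0427, C_hi=0.1186.
(100−51)/(0.1186−0.0427) × (0.0927−0.0427) + 51 = 49/0.0759 × 0.0500 + 51 ≈ 83.28 → 83.
Sub-indices: SO₂→95, CO→186, NO₂→67, PM10→185, O₃→83. Overall AQI = max = 186; dominant pollutant is CO.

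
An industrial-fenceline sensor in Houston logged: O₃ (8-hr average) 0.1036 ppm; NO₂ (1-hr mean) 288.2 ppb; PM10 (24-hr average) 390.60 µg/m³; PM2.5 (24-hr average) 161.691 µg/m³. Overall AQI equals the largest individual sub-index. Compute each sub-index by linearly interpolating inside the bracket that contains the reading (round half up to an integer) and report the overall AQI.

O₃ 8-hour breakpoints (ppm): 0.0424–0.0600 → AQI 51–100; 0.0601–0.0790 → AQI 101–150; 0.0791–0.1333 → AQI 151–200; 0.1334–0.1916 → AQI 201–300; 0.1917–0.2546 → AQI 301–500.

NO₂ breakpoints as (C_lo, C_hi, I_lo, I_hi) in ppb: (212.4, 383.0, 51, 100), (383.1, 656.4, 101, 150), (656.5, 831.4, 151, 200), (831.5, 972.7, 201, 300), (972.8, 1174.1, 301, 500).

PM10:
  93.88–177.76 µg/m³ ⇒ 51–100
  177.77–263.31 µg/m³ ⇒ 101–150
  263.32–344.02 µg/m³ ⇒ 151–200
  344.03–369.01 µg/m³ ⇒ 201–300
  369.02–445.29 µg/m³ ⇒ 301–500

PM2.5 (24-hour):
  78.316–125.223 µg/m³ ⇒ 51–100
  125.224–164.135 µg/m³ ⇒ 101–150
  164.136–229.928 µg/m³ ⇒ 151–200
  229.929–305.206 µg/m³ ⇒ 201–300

O₃: row 0.0791–0.1333 (AQI 151–200). (200−151)·(0.1036−0.0791)/(0.1333−0.0791) + 151 = 49·0.0245/0.0542 + 151 ≈ 173.15 → 173.
NO₂ 288.2: bracket 212.4–383.0 → index 51–100; slope 49/170.6, offset 75.8.
AQI = 51 + 49/170.6·75.8 ≈ 72.77 ⇒ 73.
PM10 390.60: bracket 369.02–445.29 → index 301–500; slope 199/76.27, offset 21.58.
AQI = 301 + 199/76.27·21.58 ≈ 357.31 ⇒ 357.
PM2.5: row 125.224–164.135 (AQI 101–150). (150−101)·(161.691−125.224)/(164.135−125.224) + 101 = 49·36.467/38.911 + 101 ≈ 146.92 → 147.
Sub-indices: O₃→173, NO₂→73, PM10→357, PM2.5→147. Overall AQI = max = 357; dominant pollutant is PM10.

357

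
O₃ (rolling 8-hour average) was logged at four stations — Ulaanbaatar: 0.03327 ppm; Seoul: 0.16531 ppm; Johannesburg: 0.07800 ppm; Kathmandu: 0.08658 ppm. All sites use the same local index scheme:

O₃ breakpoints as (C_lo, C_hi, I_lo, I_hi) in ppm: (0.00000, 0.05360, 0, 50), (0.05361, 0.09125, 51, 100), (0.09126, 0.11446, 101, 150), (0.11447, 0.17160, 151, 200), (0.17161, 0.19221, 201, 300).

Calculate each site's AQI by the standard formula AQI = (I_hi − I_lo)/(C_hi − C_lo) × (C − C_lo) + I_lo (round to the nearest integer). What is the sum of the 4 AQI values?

403

Ulaanbaatar: row 0.00000–0.05360 (AQI 0–50). (50−0)·(0.03327−0.00000)/(0.05360−0.00000) + 0 = 50·0.03327/0.05360 + 0 ≈ 31.04 → 31.
Seoul 0.16531: bracket 0.11447–0.17160 → index 151–200; slope 49/0.05713, offset 0.05084.
AQI = 151 + 49/0.05713·0.05084 ≈ 194.61 ⇒ 195.
Johannesburg: 0.07800 ∈ [0.05361, 0.09125] ↔ index [51, 100].
51 + (0.07800−0.05361)·(100−51)/(0.09125−0.05361) = 51 + 0.02439·49/0.03764 ≈ 82.75, so AQI = 83.
Kathmandu: 0.08658 lies in 0.05361–0.09125, so I_lo=51, I_hi=100, C_lo=0.05361, C_hi=0.09125.
(100−51)/(0.09125−0.05361) × (0.08658−0.05361) + 51 = 49/0.03764 × 0.03297 + 51 ≈ 93.92 → 94.
AQIs: Ulaanbaatar=31, Seoul=195, Johannesburg=83, Kathmandu=94. Sum = 31 + 195 + 83 + 94 = 403.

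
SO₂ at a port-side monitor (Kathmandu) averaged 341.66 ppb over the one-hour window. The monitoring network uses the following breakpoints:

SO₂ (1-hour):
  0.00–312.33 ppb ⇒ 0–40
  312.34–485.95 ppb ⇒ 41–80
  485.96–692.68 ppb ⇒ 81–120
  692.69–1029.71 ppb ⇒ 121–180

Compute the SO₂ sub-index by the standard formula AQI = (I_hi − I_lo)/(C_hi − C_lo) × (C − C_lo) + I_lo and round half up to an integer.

SO₂: row 312.34–485.95 (AQI 41–80). (80−41)·(341.66−312.34)/(485.95−312.34) + 41 = 39·29.32/173.61 + 41 ≈ 47.59 → 48.

48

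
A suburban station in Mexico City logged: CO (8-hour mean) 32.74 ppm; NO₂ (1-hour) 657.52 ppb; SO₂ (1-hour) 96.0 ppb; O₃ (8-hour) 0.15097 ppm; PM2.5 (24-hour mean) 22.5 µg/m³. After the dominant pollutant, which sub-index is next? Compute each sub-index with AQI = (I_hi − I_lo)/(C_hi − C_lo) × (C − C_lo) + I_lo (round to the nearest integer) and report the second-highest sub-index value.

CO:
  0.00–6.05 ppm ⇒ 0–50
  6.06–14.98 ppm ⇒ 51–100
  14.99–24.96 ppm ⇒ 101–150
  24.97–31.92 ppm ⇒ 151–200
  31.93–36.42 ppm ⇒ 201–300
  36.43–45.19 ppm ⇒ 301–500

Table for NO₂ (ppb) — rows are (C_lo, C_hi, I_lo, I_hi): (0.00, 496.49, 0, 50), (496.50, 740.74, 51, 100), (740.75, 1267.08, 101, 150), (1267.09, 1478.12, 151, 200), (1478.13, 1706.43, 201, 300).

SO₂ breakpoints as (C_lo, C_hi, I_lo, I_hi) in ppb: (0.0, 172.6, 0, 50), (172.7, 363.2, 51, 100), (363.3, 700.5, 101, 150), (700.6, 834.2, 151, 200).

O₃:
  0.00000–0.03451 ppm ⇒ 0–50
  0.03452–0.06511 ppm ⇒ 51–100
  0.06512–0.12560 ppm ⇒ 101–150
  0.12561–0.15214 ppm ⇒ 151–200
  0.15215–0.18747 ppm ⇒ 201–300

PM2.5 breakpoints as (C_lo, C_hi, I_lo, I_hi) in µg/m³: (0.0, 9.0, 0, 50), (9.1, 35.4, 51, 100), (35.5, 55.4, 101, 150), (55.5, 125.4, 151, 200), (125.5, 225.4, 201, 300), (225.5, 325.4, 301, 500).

CO: row 31.93–36.42 (AQI 201–300). (300−201)·(32.74−31.93)/(36.42−31.93) + 201 = 99·0.81/4.49 + 201 ≈ 218.86 → 219.
NO₂: 657.52 lies in 496.50–740.74, so I_lo=51, I_hi=100, C_lo=496.50, C_hi=740.74.
(100−51)/(740.74−496.50) × (657.52−496.50) + 51 = 49/244.24 × 161.02 + 51 ≈ 83.30 → 83.
SO₂ 96.0: bracket 0.0–172.6 → index 0–50; slope 50/172.6, offset 96.0.
AQI = 0 + 50/172.6·96.0 ≈ 27.81 ⇒ 28.
O₃ 0.15097: bracket 0.12561–0.15214 → index 151–200; slope 49/0.02653, offset 0.02536.
AQI = 151 + 49/0.02653·0.02536 ≈ 197.84 ⇒ 198.
PM2.5: row 9.1–35.4 (AQI 51–100). (100−51)·(22.5−9.1)/(35.4−9.1) + 51 = 49·13.4/26.3 + 51 ≈ 75.97 → 76.
Sub-indices: CO→219, NO₂→83, SO₂→28, O₃→198, PM2.5→76. Ranked high→low: 219, 198, 83, 76, 28. Second-highest sub-index = 198.

198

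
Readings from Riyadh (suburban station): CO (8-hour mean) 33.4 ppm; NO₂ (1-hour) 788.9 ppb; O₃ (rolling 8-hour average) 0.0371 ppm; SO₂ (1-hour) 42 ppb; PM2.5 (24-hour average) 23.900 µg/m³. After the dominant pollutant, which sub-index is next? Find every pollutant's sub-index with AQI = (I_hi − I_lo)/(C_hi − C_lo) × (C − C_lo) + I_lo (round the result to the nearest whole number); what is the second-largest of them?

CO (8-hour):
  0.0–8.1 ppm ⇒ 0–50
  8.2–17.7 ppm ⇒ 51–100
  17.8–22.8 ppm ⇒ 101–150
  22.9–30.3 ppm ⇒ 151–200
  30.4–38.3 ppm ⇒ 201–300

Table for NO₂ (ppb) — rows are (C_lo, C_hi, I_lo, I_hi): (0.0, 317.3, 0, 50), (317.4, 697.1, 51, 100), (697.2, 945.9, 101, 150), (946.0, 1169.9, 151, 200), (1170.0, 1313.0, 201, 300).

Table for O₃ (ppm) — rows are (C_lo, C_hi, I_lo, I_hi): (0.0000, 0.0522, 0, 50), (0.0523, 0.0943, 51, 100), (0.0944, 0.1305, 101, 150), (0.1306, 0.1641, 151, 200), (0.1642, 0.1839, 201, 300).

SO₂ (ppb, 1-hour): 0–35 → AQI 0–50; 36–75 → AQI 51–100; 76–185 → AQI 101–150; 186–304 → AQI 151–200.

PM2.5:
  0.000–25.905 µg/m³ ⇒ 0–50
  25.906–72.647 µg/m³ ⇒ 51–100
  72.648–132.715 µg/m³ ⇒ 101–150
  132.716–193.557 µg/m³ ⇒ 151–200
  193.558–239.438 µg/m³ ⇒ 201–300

CO: row 30.4–38.3 (AQI 201–300). (300−201)·(33.4−30.4)/(38.3−30.4) + 201 = 99·3.0/7.9 + 201 ≈ 238.59 → 239.
NO₂: 788.9 lies in 697.2–945.9, so I_lo=101, I_hi=150, C_lo=697.2, C_hi=945.9.
(150−101)/(945.9−697.2) × (788.9−697.2) + 101 = 49/248.7 × 91.7 + 101 ≈ 119.07 → 119.
O₃: row 0.0000–0.0522 (AQI 0–50). (50−0)·(0.0371−0.0000)/(0.0522−0.0000) + 0 = 50·0.0371/0.0522 + 0 ≈ 35.54 → 36.
SO₂: 42 ∈ [36, 75] ↔ index [51, 100].
51 + (42−36)·(100−51)/(75−36) = 51 + 6·49/39 ≈ 58.54, so AQI = 59.
PM2.5 23.900: bracket 0.000–25.905 → index 0–50; slope 50/25.905, offset 23.900.
AQI = 0 + 50/25.905·23.900 ≈ 46.13 ⇒ 46.
Sub-indices: CO→239, NO₂→119, O₃→36, SO₂→59, PM2.5→46. Ranked high→low: 239, 119, 59, 46, 36. Second-highest sub-index = 119.

119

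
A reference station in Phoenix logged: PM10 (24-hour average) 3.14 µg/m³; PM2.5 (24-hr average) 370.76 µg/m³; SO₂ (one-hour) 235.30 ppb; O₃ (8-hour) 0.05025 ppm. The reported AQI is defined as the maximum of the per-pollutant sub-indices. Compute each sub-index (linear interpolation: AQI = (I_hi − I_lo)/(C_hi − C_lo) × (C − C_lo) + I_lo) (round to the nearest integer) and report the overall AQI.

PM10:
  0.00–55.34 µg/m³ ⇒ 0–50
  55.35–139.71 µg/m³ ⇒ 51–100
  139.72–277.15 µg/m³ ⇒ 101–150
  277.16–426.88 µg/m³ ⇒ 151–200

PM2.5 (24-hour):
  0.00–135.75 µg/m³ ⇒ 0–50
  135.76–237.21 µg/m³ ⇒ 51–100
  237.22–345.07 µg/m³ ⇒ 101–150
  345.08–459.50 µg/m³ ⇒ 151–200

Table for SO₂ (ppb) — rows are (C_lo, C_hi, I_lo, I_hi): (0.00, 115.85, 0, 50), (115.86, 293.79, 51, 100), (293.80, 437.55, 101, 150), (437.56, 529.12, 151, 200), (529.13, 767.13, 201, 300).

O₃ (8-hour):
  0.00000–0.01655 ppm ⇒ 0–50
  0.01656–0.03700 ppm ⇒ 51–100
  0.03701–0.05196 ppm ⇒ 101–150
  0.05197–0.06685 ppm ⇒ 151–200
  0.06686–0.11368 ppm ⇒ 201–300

162

PM10 3.14: bracket 0.00–55.34 → index 0–50; slope 50/55.34, offset 3.14.
AQI = 0 + 50/55.34·3.14 ≈ 2.84 ⇒ 3.
PM2.5: 370.76 lies in 345.08–459.50, so I_lo=151, I_hi=200, C_lo=345.08, C_hi=459.50.
(200−151)/(459.50−345.08) × (370.76−345.08) + 151 = 49/114.42 × 25.68 + 151 ≈ 162.00 → 162.
SO₂: 235.30 lies in 115.86–293.79, so I_lo=51, I_hi=100, C_lo=115.86, C_hi=293.79.
(100−51)/(293.79−115.86) × (235.30−115.86) + 51 = 49/177.93 × 119.44 + 51 ≈ 83.89 → 84.
O₃: 0.05025 lies in 0.03701–0.05196, so I_lo=101, I_hi=150, C_lo=0.03701, C_hi=0.05196.
(150−101)/(0.05196−0.03701) × (0.05025−0.03701) + 101 = 49/0.01495 × 0.01324 + 101 ≈ 144.40 → 144.
Sub-indices: PM10→3, PM2.5→162, SO₂→84, O₃→144. Overall AQI = max = 162; dominant pollutant is PM2.5.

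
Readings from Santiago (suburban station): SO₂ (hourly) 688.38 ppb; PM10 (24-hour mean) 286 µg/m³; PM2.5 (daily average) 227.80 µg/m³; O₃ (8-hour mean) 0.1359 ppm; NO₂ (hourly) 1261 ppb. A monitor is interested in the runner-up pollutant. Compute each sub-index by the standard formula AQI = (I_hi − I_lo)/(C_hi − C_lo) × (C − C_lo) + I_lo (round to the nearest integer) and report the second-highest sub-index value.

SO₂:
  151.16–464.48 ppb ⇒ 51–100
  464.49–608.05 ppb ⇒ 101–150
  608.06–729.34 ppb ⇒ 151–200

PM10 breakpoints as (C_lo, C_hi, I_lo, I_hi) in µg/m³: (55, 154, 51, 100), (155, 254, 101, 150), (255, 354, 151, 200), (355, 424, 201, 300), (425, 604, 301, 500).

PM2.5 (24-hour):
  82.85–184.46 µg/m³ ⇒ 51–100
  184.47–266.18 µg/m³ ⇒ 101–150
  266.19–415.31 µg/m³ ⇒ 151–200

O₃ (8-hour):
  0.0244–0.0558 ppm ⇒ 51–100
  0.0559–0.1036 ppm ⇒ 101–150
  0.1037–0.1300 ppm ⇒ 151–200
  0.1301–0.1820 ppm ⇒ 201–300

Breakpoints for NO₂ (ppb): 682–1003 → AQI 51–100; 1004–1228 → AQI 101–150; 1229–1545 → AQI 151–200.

183

SO₂: row 608.06–729.34 (AQI 151–200). (200−151)·(688.38−608.06)/(729.34−608.06) + 151 = 49·80.32/121.28 + 151 ≈ 183.45 → 183.
PM10: 286 ∈ [255, 354] ↔ index [151, 200].
151 + (286−255)·(200−151)/(354−255) = 151 + 31·49/99 ≈ 166.34, so AQI = 166.
PM2.5: 227.80 lies in 184.47–266.18, so I_lo=101, I_hi=150, C_lo=184.47, C_hi=266.18.
(150−101)/(266.18−184.47) × (227.80−184.47) + 101 = 49/81.71 × 43.33 + 101 ≈ 126.98 → 127.
O₃: 0.1359 lies in 0.1301–0.1820, so I_lo=201, I_hi=300, C_lo=0.1301, C_hi=0.1820.
(300−201)/(0.1820−0.1301) × (0.1359−0.1301) + 201 = 99/0.0519 × 0.0058 + 201 ≈ 212.06 → 212.
NO₂ 1261: bracket 1229–1545 → index 151–200; slope 49/316, offset 32.
AQI = 151 + 49/316·32 ≈ 155.96 ⇒ 156.
Sub-indices: SO₂→183, PM10→166, PM2.5→127, O₃→212, NO₂→156. Ranked high→low: 212, 183, 166, 156, 127. Second-highest sub-index = 183.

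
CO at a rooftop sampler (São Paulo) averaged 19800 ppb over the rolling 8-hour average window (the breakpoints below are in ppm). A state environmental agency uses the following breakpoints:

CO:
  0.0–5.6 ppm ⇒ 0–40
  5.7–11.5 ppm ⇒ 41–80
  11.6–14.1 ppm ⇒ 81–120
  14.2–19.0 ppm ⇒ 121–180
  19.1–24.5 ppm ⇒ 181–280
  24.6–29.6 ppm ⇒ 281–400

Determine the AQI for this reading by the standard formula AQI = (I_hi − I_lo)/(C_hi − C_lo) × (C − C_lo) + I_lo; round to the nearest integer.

Convert: 19800 ppb = 19.8 ppm.
CO: 19.8 lies in 19.1–24.5, so I_lo=181, I_hi=280, C_lo=19.1, C_hi=24.5.
(280−181)/(24.5−19.1) × (19.8−19.1) + 181 = 99/5.4 × 0.7 + 181 ≈ 193.83 → 194.

194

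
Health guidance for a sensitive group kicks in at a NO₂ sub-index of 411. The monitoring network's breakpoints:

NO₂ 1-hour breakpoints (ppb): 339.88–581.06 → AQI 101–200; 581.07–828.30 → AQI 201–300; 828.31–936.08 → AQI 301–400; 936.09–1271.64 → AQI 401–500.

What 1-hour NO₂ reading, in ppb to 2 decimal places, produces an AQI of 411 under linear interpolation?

969.98

AQI 411 lies in the 401–500 band, which corresponds to 936.09–1271.64 ppb.
C = 936.09 + (411−401)×(1271.64−936.09)/(500−401) = 936.09 + 10×335.55/99 ≈ 969.9839 ppb → 969.98 ppb to 2 dp.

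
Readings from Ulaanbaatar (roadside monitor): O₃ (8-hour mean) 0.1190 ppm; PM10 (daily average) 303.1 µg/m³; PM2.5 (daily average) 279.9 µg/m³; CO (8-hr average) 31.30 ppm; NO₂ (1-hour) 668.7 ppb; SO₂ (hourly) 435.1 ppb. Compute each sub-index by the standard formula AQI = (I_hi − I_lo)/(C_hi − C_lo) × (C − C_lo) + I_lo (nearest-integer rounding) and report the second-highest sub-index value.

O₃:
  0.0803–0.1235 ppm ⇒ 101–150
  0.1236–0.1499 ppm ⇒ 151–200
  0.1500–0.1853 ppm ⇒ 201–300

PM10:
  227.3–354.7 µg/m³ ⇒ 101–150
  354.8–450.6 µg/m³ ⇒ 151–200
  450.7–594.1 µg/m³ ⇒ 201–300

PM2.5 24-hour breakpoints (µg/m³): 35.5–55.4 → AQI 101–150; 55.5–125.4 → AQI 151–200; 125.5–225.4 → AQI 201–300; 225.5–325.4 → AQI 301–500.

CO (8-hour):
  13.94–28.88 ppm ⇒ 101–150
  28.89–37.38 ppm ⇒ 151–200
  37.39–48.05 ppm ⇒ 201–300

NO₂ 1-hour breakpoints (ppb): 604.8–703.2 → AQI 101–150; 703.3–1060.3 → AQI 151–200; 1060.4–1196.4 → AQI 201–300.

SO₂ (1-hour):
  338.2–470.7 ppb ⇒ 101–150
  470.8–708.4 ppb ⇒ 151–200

O₃ 0.1190: bracket 0.0803–0.1235 → index 101–150; slope 49/0.0432, offset 0.0387.
AQI = 101 + 49/0.0432·0.0387 ≈ 144.90 ⇒ 145.
PM10: 303.1 lies in 227.3–354.7, so I_lo=101, I_hi=150, C_lo=227.3, C_hi=354.7.
(150−101)/(354.7−227.3) × (303.1−227.3) + 101 = 49/127.4 × 75.8 + 101 ≈ 130.15 → 130.
PM2.5: 279.9 ∈ [225.5, 325.4] ↔ index [301, 500].
301 + (279.9−225.5)·(500−301)/(325.4−225.5) = 301 + 54.4·199/99.9 ≈ 409.36, so AQI = 409.
CO: 31.30 ∈ [28.89, 37.38] ↔ index [151, 200].
151 + (31.30−28.89)·(200−151)/(37.38−28.89) = 151 + 2.41·49/8.49 ≈ 164.91, so AQI = 165.
NO₂: 668.7 ∈ [604.8, 703.2] ↔ index [101, 150].
101 + (668.7−604.8)·(150−101)/(703.2−604.8) = 101 + 63.9·49/98.4 ≈ 132.82, so AQI = 133.
SO₂ 435.1: bracket 338.2–470.7 → index 101–150; slope 49/132.5, offset 96.9.
AQI = 101 + 49/132.5·96.9 ≈ 136.83 ⇒ 137.
Sub-indices: O₃→145, PM10→130, PM2.5→409, CO→165, NO₂→133, SO₂→137. Ranked high→low: 409, 165, 145, 137, 133, 130. Second-highest sub-index = 165.

165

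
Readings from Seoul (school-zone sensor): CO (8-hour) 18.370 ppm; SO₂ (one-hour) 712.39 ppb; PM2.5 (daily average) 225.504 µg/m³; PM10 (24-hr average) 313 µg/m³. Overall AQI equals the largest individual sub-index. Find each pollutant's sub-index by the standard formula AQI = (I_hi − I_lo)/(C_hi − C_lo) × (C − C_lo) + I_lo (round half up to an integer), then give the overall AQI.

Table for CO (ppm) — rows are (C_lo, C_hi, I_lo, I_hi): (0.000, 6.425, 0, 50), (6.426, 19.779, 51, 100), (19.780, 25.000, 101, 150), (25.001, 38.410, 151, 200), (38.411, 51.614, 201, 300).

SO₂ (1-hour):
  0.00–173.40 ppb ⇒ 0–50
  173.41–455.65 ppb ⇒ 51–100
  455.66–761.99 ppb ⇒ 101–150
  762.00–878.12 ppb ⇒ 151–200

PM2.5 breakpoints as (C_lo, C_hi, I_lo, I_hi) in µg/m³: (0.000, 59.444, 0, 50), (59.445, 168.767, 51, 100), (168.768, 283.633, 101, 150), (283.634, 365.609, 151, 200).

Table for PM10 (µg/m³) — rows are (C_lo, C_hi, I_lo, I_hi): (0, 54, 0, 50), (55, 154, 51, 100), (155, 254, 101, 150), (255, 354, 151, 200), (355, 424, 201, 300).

CO: 18.370 lies in 6.426–19.779, so I_lo=51, I_hi=100, C_lo=6.426, C_hi=19.779.
(100−51)/(19.779−6.426) × (18.370−6.426) + 51 = 49/13.353 × 11.944 + 51 ≈ 94.83 → 95.
SO₂: 712.39 lies in 455.66–761.99, so I_lo=101, I_hi=150, C_lo=455.66, C_hi=761.99.
(150−101)/(761.99−455.66) × (712.39−455.66) + 101 = 49/306.33 × 256.73 + 101 ≈ 142.07 → 142.
PM2.5: 225.504 lies in 168.768–283.633, so I_lo=101, I_hi=150, C_lo=168.768, C_hi=283.633.
(150−101)/(283.633−168.768) × (225.504−168.768) + 101 = 49/114.865 × 56.736 + 101 ≈ 125.20 → 125.
PM10: row 255–354 (AQI 151–200). (200−151)·(313−255)/(354−255) + 151 = 49·58/99 + 151 ≈ 179.71 → 180.
Sub-indices: CO→95, SO₂→142, PM2.5→125, PM10→180. Overall AQI = max = 180; dominant pollutant is PM10.
AQI 180: Unhealthy.

180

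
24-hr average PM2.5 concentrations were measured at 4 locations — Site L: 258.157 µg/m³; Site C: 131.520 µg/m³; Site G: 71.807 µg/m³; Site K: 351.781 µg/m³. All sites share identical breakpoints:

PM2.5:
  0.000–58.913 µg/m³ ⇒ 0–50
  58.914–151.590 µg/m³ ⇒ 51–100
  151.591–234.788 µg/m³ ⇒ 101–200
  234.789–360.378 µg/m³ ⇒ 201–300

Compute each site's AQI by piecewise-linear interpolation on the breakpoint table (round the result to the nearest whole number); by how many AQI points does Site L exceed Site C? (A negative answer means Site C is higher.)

Site L: 258.157 ∈ [234.789, 360.378] ↔ index [201, 300].
201 + (258.157−234.789)·(300−201)/(360.378−234.789) = 201 + 23.368·99/125.589 ≈ 219.42, so AQI = 219.
Site C: 131.520 ∈ [58.914, 151.590] ↔ index [51, 100].
51 + (131.520−58.914)·(100−51)/(151.590−58.914) = 51 + 72.606·49/92.676 ≈ 89.39, so AQI = 89.
Site G: 71.807 ∈ [58.914, 151.590] ↔ index [51, 100].
51 + (71.807−58.914)·(100−51)/(151.590−58.914) = 51 + 12.893·49/92.676 ≈ 57.82, so AQI = 58.
Site K: row 234.789–360.378 (AQI 201–300). (300−201)·(351.781−234.789)/(360.378−234.789) + 201 = 99·116.992/125.589 + 201 ≈ 293.22 → 293.
AQIs: Site L=219, Site C=89, Site G=58, Site K=293. Site L (219) − Site C (89) = 130.

130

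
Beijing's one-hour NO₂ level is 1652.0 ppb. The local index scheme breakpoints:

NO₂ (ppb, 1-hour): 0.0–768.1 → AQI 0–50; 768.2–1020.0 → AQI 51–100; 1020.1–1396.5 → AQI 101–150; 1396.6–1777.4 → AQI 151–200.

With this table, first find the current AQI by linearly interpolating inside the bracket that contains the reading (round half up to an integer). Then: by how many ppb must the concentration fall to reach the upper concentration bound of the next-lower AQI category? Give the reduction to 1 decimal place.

255.5

NO₂ 1652.0: bracket 1396.6–1777.4 → index 151–200; slope 49/380.8, offset 255.4.
AQI = 151 + 49/380.8·255.4 ≈ 183.86 ⇒ 184.
Current AQI 184 is in the Unhealthy range (151–200). The next-lower category tops out at AQI 150, whose upper concentration bound is 1396.5 ppb.
Reduction needed = 1652.0 − 1396.5 = 255.5 ppb.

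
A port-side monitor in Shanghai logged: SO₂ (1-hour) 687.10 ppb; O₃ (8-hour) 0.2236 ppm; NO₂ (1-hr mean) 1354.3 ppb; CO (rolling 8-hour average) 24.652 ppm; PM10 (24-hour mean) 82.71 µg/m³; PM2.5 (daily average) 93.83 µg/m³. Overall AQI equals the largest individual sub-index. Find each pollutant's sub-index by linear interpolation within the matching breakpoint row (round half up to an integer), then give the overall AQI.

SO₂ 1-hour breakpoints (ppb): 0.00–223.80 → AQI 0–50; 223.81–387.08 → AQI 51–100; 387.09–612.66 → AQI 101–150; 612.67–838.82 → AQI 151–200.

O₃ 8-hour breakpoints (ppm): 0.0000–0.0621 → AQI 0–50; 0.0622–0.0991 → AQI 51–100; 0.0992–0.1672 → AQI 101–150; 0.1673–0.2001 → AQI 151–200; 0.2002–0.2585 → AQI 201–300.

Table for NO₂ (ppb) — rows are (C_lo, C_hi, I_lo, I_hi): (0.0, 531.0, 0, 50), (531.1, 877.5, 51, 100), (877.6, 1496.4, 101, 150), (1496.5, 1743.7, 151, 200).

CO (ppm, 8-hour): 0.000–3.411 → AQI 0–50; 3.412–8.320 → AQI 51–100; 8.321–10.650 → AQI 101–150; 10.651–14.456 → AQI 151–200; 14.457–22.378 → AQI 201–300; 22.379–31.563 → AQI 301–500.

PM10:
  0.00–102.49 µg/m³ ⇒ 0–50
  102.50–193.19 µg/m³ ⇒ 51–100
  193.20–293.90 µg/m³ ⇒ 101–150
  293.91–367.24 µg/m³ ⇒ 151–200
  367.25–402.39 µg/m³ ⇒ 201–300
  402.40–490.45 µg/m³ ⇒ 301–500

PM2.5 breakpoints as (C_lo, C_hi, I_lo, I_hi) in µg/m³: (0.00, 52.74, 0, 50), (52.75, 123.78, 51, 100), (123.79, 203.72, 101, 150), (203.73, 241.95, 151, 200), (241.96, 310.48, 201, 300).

350

SO₂: 687.10 ∈ [612.67, 838.82] ↔ index [151, 200].
151 + (687.10−612.67)·(200−151)/(838.82−612.67) = 151 + 74.43·49/226.15 ≈ 167.13, so AQI = 167.
O₃: row 0.2002–0.2585 (AQI 201–300). (300−201)·(0.2236−0.2002)/(0.2585−0.2002) + 201 = 99·0.0234/0.0583 + 201 ≈ 240.74 → 241.
NO₂: 1354.3 lies in 877.6–1496.4, so I_lo=101, I_hi=150, C_lo=877.6, C_hi=1496.4.
(150−101)/(1496.4−877.6) × (1354.3−877.6) + 101 = 49/618.8 × 476.7 + 101 ≈ 138.75 → 139.
CO: 24.652 ∈ [22.379, 31.563] ↔ index [301, 500].
301 + (24.652−22.379)·(500−301)/(31.563−22.379) = 301 + 2.273·199/9.184 ≈ 350.25, so AQI = 350.
PM10: row 0.00–102.49 (AQI 0–50). (50−0)·(82.71−0.00)/(102.49−0.00) + 0 = 50·82.71/102.49 + 0 ≈ 40.35 → 40.
PM2.5: 93.83 ∈ [52.75, 123.78] ↔ index [51, 100].
51 + (93.83−52.75)·(100−51)/(123.78−52.75) = 51 + 41.08·49/71.03 ≈ 79.34, so AQI = 79.
Sub-indices: SO₂→167, O₃→241, NO₂→139, CO→350, PM10→40, PM2.5→79. Overall AQI = max = 350; dominant pollutant is CO.
AQI 350: Hazardous.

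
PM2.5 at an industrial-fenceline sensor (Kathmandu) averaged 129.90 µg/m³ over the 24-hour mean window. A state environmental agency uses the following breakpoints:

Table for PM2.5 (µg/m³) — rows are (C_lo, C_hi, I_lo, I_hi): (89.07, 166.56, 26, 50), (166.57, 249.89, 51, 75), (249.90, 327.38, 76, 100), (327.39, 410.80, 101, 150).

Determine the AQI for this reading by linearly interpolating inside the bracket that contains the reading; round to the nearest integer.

39

PM2.5 129.90: bracket 89.07–166.56 → index 26–50; slope 24/77.49, offset 40.83.
AQI = 26 + 24/77.49·40.83 ≈ 38.65 ⇒ 39.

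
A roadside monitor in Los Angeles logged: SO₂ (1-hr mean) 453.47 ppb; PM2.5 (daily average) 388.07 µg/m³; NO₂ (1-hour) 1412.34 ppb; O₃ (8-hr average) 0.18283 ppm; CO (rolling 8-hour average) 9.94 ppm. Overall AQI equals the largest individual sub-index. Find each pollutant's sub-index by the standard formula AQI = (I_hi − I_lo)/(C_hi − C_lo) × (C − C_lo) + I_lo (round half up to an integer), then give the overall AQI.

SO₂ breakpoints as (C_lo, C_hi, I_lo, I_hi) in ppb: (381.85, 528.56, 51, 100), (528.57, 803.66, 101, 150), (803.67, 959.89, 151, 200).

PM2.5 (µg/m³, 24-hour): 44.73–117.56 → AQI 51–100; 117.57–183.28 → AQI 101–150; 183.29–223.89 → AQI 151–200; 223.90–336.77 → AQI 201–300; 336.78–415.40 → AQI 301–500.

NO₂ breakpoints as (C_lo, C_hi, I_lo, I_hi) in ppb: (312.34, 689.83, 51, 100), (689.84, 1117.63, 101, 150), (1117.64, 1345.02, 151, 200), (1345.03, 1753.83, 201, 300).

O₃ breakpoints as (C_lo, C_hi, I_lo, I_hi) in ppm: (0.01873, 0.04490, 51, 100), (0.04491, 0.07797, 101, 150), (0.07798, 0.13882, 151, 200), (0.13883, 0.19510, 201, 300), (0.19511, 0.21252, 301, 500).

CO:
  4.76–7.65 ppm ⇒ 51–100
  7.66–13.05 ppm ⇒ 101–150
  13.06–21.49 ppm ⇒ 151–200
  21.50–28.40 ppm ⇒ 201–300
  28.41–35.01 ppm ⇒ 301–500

431

SO₂: 453.47 ∈ [381.85, 528.56] ↔ index [51, 100].
51 + (453.47−381.85)·(100−51)/(528.56−381.85) = 51 + 71.62·49/146.71 ≈ 74.92, so AQI = 75.
PM2.5: 388.07 ∈ [336.78, 415.40] ↔ index [301, 500].
301 + (388.07−336.78)·(500−301)/(415.40−336.78) = 301 + 51.29·199/78.62 ≈ 430.82, so AQI = 431.
NO₂: 1412.34 ∈ [1345.03, 1753.83] ↔ index [201, 300].
201 + (1412.34−1345.03)·(300−201)/(1753.83−1345.03) = 201 + 67.31·99/408.80 ≈ 217.30, so AQI = 217.
O₃: 0.18283 lies in 0.13883–0.19510, so I_lo=201, I_hi=300, C_lo=0.13883, C_hi=0.19510.
(300−201)/(0.19510−0.13883) × (0.18283−0.13883) + 201 = 99/0.05627 × 0.04400 + 201 ≈ 278.41 → 278.
CO 9.94: bracket 7.66–13.05 → index 101–150; slope 49/5.39, offset 2.28.
AQI = 101 + 49/5.39·2.28 ≈ 121.73 ⇒ 122.
Sub-indices: SO₂→75, PM2.5→431, NO₂→217, O₃→278, CO→122. Overall AQI = max = 431; dominant pollutant is PM2.5.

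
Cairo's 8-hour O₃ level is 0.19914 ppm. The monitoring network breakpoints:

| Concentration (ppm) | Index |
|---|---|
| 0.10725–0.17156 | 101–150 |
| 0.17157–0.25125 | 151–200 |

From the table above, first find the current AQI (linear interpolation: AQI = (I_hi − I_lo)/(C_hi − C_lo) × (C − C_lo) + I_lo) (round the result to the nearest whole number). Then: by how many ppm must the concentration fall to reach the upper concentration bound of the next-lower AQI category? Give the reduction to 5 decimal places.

O₃ 0.19914: bracket 0.17157–0.25125 → index 151–200; slope 49/0.07968, offset 0.02757.
AQI = 151 + 49/0.07968·0.02757 ≈ 167.95 ⇒ 168.
Current AQI 168 is in the Unhealthy range (151–200). The next-lower category tops out at AQI 150, whose upper concentration bound is 0.17156 ppm.
Reduction needed = 0.19914 − 0.17156 = 0.02758 ppm.

0.02758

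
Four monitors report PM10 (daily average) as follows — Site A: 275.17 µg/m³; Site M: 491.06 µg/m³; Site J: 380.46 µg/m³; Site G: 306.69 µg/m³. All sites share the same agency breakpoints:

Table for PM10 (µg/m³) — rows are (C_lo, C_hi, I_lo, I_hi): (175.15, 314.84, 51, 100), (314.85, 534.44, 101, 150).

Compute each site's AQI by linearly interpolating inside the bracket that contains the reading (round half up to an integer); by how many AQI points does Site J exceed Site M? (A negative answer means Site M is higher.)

Site A 275.17: bracket 175.15–314.84 → index 51–100; slope 49/139.69, offset 100.02.
AQI = 51 + 49/139.69·100.02 ≈ 86.08 ⇒ 86.
Site M 491.06: bracket 314.85–534.44 → index 101–150; slope 49/219.59, offset 176.21.
AQI = 101 + 49/219.59·176.21 ≈ 140.32 ⇒ 140.
Site J: 380.46 lies in 314.85–534.44, so I_lo=101, I_hi=150, C_lo=314.85, C_hi=534.44.
(150−101)/(534.44−314.85) × (380.46−314.85) + 101 = 49/219.59 × 65.61 + 101 ≈ 115.64 → 116.
Site G: row 175.15–314.84 (AQI 51–100). (100−51)·(306.69−175.15)/(314.84−175.15) + 51 = 49·131.54/139.69 + 51 ≈ 97.14 → 97.
AQIs: Site A=86, Site M=140, Site J=116, Site G=97. Site J (116) − Site M (140) = -24.

-24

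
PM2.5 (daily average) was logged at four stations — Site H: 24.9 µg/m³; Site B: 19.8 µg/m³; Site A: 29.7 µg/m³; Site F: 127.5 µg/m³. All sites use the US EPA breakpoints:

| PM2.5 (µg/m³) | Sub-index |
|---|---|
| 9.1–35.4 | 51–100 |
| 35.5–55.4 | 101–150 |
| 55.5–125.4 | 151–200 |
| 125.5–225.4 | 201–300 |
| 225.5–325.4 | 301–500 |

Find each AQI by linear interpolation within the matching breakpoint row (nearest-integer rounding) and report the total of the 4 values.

Site H: 24.9 lies in 9.1–35.4, so I_lo=51, I_hi=100, C_lo=9.1, C_hi=35.4.
(100−51)/(35.4−9.1) × (24.9−9.1) + 51 = 49/26.3 × 15.8 + 51 ≈ 80.44 → 80.
Site B: 19.8 ∈ [9.1, 35.4] ↔ index [51, 100].
51 + (19.8−9.1)·(100−51)/(35.4−9.1) = 51 + 10.7·49/26.3 ≈ 70.94, so AQI = 71.
Site A: 29.7 lies in 9.1–35.4, so I_lo=51, I_hi=100, C_lo=9.1, C_hi=35.4.
(100−51)/(35.4−9.1) × (29.7−9.1) + 51 = 49/26.3 × 20.6 + 51 ≈ 89.38 → 89.
Site F: row 125.5–225.4 (AQI 201–300). (300−201)·(127.5−125.5)/(225.4−125.5) + 201 = 99·2.0/99.9 + 201 ≈ 202.98 → 203.
AQIs: Site H=80, Site B=71, Site A=89, Site F=203. Sum = 80 + 71 + 89 + 203 = 443.

443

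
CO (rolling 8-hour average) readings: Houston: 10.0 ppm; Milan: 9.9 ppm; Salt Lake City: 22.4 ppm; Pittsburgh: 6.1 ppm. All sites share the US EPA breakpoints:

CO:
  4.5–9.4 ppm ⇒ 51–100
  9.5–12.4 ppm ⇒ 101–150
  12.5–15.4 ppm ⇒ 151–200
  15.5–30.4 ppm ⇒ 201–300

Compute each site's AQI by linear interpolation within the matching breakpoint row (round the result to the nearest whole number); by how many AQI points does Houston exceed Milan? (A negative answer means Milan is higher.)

Houston: row 9.5–12.4 (AQI 101–150). (150−101)·(10.0−9.5)/(12.4−9.5) + 101 = 49·0.5/2.9 + 101 ≈ 109.45 → 109.
Milan: 9.9 lies in 9.5–12.4, so I_lo=101, I_hi=150, C_lo=9.5, C_hi=12.4.
(150−101)/(12.4−9.5) × (9.9−9.5) + 101 = 49/2.9 × 0.4 + 101 ≈ 107.76 → 108.
Salt Lake City: 22.4 lies in 15.5–30.4, so I_lo=201, I_hi=300, C_lo=15.5, C_hi=30.4.
(300−201)/(30.4−15.5) × (22.4−15.5) + 201 = 99/14.9 × 6.9 + 201 ≈ 246.85 → 247.
Pittsburgh: row 4.5–9.4 (AQI 51–100). (100−51)·(6.1−4.5)/(9.4−4.5) + 51 = 49·1.6/4.9 + 51 ≈ 67.00 → 67.
AQIs: Houston=109, Milan=108, Salt Lake City=247, Pittsburgh=67. Houston (109) − Milan (108) = 1.

1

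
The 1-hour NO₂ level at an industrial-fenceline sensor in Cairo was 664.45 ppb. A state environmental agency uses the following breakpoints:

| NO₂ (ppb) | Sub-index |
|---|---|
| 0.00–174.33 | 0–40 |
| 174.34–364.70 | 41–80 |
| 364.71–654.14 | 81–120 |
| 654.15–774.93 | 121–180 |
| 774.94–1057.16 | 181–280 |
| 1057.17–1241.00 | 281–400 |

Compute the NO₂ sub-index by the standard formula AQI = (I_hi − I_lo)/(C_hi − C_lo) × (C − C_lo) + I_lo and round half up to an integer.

126

NO₂: row 654.15–774.93 (AQI 121–180). (180−121)·(664.45−654.15)/(774.93−654.15) + 121 = 59·10.30/120.78 + 121 ≈ 126.03 → 126.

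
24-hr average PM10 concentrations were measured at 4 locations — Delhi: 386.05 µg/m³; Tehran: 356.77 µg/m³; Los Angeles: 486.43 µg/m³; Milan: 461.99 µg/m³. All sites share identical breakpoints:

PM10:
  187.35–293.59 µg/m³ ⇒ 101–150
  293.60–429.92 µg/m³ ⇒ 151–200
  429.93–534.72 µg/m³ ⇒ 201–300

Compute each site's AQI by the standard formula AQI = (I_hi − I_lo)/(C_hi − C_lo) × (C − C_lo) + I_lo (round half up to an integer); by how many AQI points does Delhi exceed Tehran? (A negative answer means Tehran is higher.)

Delhi 386.05: bracket 293.60–429.92 → index 151–200; slope 49/136.32, offset 92.45.
AQI = 151 + 49/136.32·92.45 ≈ 184.23 ⇒ 184.
Tehran: row 293.60–429.92 (AQI 151–200). (200−151)·(356.77−293.60)/(429.92−293.60) + 151 = 49·63.17/136.32 + 151 ≈ 173.71 → 174.
Los Angeles: 486.43 lies in 429.93–534.72, so I_lo=201, I_hi=300, C_lo=429.93, C_hi=534.72.
(300−201)/(534.72−429.93) × (486.43−429.93) + 201 = 99/104.79 × 56.50 + 201 ≈ 254.38 → 254.
Milan: 461.99 ∈ [429.93, 534.72] ↔ index [201, 300].
201 + (461.99−429.93)·(300−201)/(534.72−429.93) = 201 + 32.06·99/104.79 ≈ 231.29, so AQI = 231.
AQIs: Delhi=184, Tehran=174, Los Angeles=254, Milan=231. Delhi (184) − Tehran (174) = 10.

10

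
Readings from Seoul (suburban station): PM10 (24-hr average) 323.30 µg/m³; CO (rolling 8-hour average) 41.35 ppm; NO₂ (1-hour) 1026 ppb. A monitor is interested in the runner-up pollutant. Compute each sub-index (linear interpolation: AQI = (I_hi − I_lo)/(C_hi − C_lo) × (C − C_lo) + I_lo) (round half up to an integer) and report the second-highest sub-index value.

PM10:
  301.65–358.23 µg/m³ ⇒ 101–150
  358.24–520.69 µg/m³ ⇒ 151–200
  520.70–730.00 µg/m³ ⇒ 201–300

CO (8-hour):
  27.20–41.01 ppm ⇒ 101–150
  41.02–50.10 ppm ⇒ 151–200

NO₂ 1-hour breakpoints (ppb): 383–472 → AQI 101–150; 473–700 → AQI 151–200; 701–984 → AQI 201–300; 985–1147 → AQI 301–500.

PM10: 323.30 lies in 301.65–358.23, so I_lo=101, I_hi=150, C_lo=301.65, C_hi=358.23.
(150−101)/(358.23−301.65) × (323.30−301.65) + 101 = 49/56.58 × 21.65 + 101 ≈ 119.75 → 120.
CO 41.35: bracket 41.02–50.10 → index 151–200; slope 49/9.08, offset 0.33.
AQI = 151 + 49/9.08·0.33 ≈ 152.78 ⇒ 153.
NO₂: 1026 lies in 985–1147, so I_lo=301, I_hi=500, C_lo=985, C_hi=1147.
(500−301)/(1147−985) × (1026−985) + 301 = 199/162 × 41 + 301 ≈ 351.36 → 351.
Sub-indices: PM10→120, CO→153, NO₂→351. Ranked high→low: 351, 153, 120. Second-highest sub-index = 153.

153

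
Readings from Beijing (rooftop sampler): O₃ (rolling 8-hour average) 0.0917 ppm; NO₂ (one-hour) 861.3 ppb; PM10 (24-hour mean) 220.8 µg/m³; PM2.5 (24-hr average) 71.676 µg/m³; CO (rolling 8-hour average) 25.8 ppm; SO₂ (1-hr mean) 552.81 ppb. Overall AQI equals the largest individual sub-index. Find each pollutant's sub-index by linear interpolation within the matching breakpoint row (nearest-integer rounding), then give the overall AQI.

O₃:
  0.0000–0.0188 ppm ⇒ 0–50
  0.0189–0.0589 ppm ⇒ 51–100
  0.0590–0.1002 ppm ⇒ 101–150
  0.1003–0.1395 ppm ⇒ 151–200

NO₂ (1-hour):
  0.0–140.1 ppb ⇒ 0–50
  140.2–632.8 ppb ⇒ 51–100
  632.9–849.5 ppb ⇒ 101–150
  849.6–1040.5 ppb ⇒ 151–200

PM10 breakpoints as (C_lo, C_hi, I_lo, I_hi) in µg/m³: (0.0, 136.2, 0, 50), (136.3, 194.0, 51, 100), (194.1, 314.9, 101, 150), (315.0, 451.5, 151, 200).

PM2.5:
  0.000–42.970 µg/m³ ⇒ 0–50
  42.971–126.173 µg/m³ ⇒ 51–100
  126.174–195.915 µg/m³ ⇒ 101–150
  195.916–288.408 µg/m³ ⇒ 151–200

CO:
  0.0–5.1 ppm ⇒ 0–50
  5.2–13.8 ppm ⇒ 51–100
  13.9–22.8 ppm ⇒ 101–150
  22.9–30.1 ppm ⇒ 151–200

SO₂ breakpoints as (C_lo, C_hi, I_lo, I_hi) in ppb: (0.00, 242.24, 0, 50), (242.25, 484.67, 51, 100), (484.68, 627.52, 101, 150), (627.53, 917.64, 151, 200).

O₃ 0.0917: bracket 0.0590–0.1002 → index 101–150; slope 49/0.0412, offset 0.0327.
AQI = 101 + 49/0.0412·0.0327 ≈ 139.89 ⇒ 140.
NO₂: row 849.6–1040.5 (AQI 151–200). (200−151)·(861.3−849.6)/(1040.5−849.6) + 151 = 49·11.7/190.9 + 151 ≈ 154.00 → 154.
PM10: row 194.1–314.9 (AQI 101–150). (150−101)·(220.8−194.1)/(314.9−194.1) + 101 = 49·26.7/120.8 + 101 ≈ 111.83 → 112.
PM2.5: 71.676 ∈ [42.971, 126.173] ↔ index [51, 100].
51 + (71.676−42.971)·(100−51)/(126.173−42.971) = 51 + 28.705·49/83.202 ≈ 67.91, so AQI = 68.
CO: 25.8 lies in 22.9–30.1, so I_lo=151, I_hi=200, C_lo=22.9, C_hi=30.1.
(200−151)/(30.1−22.9) × (25.8−22.9) + 151 = 49/7.2 × 2.9 + 151 ≈ 170.74 → 171.
SO₂: row 484.68–627.52 (AQI 101–150). (150−101)·(552.81−484.68)/(627.52−484.68) + 101 = 49·68.13/142.84 + 101 ≈ 124.37 → 124.
Sub-indices: O₃→140, NO₂→154, PM10→112, PM2.5→68, CO→171, SO₂→124. Overall AQI = max = 171; dominant pollutant is CO.

171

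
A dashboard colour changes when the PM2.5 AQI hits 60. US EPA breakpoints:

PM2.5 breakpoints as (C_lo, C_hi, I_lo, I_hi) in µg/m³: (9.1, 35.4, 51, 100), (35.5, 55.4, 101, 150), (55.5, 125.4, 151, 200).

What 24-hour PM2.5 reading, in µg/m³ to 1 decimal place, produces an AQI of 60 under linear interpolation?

13.9

AQI 60 lies in the 51–100 band, which corresponds to 9.1–35.4 µg/m³.
C = 9.1 + (60−51)×(35.4−9.1)/(100−51) = 9.1 + 9×26.3/49 ≈ 13.931 µg/m³ → 13.9 µg/m³ to 1 dp.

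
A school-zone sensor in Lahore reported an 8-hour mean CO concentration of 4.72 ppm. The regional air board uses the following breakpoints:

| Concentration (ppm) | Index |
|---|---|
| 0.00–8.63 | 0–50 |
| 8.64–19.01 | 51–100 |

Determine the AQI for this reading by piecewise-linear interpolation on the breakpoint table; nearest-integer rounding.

27

CO: 4.72 ∈ [0.00, 8.63] ↔ index [0, 50].
0 + (4.72−0.00)·(50−0)/(8.63−0.00) = 0 + 4.72·50/8.63 ≈ 27.35, so AQI = 27.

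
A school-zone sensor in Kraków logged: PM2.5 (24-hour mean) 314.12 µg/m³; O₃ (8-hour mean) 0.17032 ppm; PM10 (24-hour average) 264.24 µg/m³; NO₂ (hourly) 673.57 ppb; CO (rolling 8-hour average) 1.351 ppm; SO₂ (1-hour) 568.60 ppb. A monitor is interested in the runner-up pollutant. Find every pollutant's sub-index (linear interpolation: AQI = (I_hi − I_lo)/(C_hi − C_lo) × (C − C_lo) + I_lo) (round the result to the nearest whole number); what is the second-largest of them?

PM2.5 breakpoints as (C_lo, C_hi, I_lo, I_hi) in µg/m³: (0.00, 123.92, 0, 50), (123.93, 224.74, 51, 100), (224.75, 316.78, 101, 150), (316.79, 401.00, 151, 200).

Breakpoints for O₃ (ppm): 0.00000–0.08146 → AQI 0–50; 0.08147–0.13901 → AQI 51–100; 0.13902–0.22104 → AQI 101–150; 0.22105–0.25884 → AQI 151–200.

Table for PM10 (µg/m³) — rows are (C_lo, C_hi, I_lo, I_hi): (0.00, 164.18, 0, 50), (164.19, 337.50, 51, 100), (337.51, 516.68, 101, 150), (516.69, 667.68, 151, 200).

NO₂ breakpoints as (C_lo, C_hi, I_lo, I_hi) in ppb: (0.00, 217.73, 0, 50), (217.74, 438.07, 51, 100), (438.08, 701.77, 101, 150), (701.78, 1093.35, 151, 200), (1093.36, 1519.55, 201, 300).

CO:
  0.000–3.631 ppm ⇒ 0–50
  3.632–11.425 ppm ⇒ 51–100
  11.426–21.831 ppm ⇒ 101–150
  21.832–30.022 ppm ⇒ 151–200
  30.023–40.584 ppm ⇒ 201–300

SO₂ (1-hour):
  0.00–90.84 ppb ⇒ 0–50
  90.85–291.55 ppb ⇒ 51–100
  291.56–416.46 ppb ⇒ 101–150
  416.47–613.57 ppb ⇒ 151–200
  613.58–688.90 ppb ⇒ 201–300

149

PM2.5: 314.12 ∈ [224.75, 316.78] ↔ index [101, 150].
101 + (314.12−224.75)·(150−101)/(316.78−224.75) = 101 + 89.37·49/92.03 ≈ 148.58, so AQI = 149.
O₃: 0.17032 lies in 0.13902–0.22104, so I_lo=101, I_hi=150, C_lo=0.13902, C_hi=0.22104.
(150−101)/(0.22104−0.13902) × (0.17032−0.13902) + 101 = 49/0.08202 × 0.03130 + 101 ≈ 119.70 → 120.
PM10: 264.24 ∈ [164.19, 337.50] ↔ index [51, 100].
51 + (264.24−164.19)·(100−51)/(337.50−164.19) = 51 + 100.05·49/173.31 ≈ 79.29, so AQI = 79.
NO₂ 673.57: bracket 438.08–701.77 → index 101–150; slope 49/263.69, offset 235.49.
AQI = 101 + 49/263.69·235.49 ≈ 144.76 ⇒ 145.
CO: row 0.000–3.631 (AQI 0–50). (50−0)·(1.351−0.000)/(3.631−0.000) + 0 = 50·1.351/3.631 + 0 ≈ 18.60 → 19.
SO₂: 568.60 ∈ [416.47, 613.57] ↔ index [151, 200].
151 + (568.60−416.47)·(200−151)/(613.57−416.47) = 151 + 152.13·49/197.10 ≈ 188.82, so AQI = 189.
Sub-indices: PM2.5→149, O₃→120, PM10→79, NO₂→145, CO→19, SO₂→189. Ranked high→low: 189, 149, 145, 120, 79, 19. Second-highest sub-index = 149.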